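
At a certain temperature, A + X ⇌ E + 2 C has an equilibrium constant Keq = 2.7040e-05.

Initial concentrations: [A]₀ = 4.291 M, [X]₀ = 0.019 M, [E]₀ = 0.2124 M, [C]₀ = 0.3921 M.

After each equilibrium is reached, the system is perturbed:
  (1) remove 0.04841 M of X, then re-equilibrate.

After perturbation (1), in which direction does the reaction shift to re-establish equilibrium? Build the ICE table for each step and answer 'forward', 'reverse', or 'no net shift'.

Q₀ = 0.4005 vs Keq = 2.7040e-05 ⇒ Q>K, reverse
Step 1:
                  A         X         E         C
  I           4.291     0.019    0.2124    0.3921
  C          0.1819    0.1819   -0.1819   -0.3639
  E           4.473    0.2009   0.03047   0.02824
  solve Keq expr → x = -0.1819; check Q = 2.7040e-05
Then remove 0.04841 M of X.
Step 2:
                  A         X         E         C
  I           4.473    0.1525   0.03047   0.02824
  C        0.001452  0.001452 -0.001452 -0.002904
  E           4.474     0.154   0.02902   0.02534
  solve Keq expr → x = -0.001452; check Q = 2.7040e-05

Direction: reverse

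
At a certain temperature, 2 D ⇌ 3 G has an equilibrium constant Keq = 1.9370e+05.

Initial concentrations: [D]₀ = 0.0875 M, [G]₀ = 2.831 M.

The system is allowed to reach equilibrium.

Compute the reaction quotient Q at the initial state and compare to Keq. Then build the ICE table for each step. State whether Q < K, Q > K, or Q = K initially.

Q₀ = 2963 vs Keq = 1.9370e+05 ⇒ Q<K, forward
Step 1:
                   D          G
  init        0.0875      2.831
  Δ         -0.07602      0.114
  eq         0.01148      2.945
  solve Keq expr → x = 0.03801; check Q = 1.9370e+05

Q₀ = 2963; Q < K (proceeds forward)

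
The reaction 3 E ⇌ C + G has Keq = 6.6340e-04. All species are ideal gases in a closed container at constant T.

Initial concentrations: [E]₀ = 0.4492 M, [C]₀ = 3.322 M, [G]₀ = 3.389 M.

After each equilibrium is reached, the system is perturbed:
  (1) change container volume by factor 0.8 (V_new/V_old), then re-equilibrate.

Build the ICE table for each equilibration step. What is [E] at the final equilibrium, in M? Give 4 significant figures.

Q₀ = 124.2 vs Keq = 6.6340e-04 ⇒ Q>K, reverse
Step 1:
                   E          C          G
  Initial     0.4492      3.322      3.389
  Change       8.124     -2.708     -2.708
  Equil        8.573     0.6139     0.6809
  solve Keq expr → x = -2.708; check Q = 6.6340e-04
Then change container volume by factor 0.8 (V_new/V_old).
Step 2:
                   E          C          G
  Initial      10.72     0.7674     0.8512
  Change     -0.2076    0.06919    0.06919
  Equil        10.51     0.8366     0.9204
  solve Keq expr → x = 0.06919; check Q = 6.6340e-04

[E]_eq = 10.51 M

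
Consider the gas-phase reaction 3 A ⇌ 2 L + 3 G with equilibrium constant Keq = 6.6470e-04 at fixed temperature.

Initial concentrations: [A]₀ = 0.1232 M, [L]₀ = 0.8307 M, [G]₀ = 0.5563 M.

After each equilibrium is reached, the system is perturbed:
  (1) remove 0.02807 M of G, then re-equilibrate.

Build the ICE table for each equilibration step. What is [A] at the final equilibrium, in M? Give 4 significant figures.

[A]_eq = 0.5748 M

Q₀ = 63.53 vs Keq = 6.6470e-04 ⇒ Q>K, reverse
Step 1:
                  A         L         G
  init       0.1232    0.8307    0.5563
  Δ           0.475   -0.3166    -0.475
  eq         0.5982    0.5141   0.08135
  solve Keq expr → x = -0.1583; check Q = 6.6470e-04
Then remove 0.02807 M of G.
Step 2:
                  A         L         G
  init       0.5982    0.5141   0.05328
  Δ        -0.02335   0.01557   0.02335
  eq         0.5748    0.5296   0.07663
  solve Keq expr → x = 0.007785; check Q = 6.6470e-04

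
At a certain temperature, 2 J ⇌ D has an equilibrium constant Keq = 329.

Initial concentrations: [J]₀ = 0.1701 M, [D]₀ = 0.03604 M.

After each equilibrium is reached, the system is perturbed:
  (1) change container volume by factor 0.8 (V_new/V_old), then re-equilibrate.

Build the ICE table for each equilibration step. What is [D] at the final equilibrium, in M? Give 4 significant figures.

[D]_eq = 0.141 M

Q₀ = 1.246 vs Keq = 329 ⇒ Q<K, forward
Step 1:
                   J          D
  init        0.1701    0.03604
  Δ          -0.1517    0.07583
  eq         0.01844     0.1119
  solve Keq expr → x = 0.07583; check Q = 329
Then change container volume by factor 0.8 (V_new/V_old).
Step 2:
                   J          D
  init       0.02305     0.1398
  Δ        -0.002347   0.001174
  eq          0.0207      0.141
  solve Keq expr → x = 0.001174; check Q = 329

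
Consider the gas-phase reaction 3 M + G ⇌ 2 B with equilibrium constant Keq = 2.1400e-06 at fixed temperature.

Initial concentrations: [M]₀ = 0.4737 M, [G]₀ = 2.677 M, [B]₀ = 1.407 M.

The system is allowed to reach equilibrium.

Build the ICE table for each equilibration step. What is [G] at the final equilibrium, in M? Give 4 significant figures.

Q₀ = 6.957 vs Keq = 2.1400e-06 ⇒ Q>K, reverse
Step 1:
                  M         G         B
  I          0.4737     2.677     1.407
  C           2.094     0.698    -1.396
  E           2.568     3.375   0.01106
  solve Keq expr → x = -0.698; check Q = 2.1400e-06

[G]_eq = 3.375 M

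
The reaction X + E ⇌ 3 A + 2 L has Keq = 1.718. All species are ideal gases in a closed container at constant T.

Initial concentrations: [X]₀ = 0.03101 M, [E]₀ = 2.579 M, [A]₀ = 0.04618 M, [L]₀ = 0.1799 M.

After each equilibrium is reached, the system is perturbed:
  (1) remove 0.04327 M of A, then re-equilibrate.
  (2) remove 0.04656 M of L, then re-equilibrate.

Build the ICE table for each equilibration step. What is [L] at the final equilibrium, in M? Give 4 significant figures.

[L]_eq = 0.1953 M

Q₀ = 3.9854e-05 vs Keq = 1.718 ⇒ Q<K, forward
Step 1:
                    X           E           A           L
  Initial     0.03101       2.579     0.04618      0.1799
  Change     -0.03097    -0.03097     0.09292     0.06195
  Equil    3.5963e-05       2.548      0.1391      0.2418
  solve Keq expr → x = 0.03097; check Q = 1.718
Then remove 0.04327 M of A.
Step 2:
                    X           E           A           L
  Initial  3.5963e-05       2.548     0.09583      0.2418
  Change  -2.4172e-05 -2.4172e-05  7.2517e-05  4.8344e-05
  Equil    1.1791e-05       2.548      0.0959      0.2419
  solve Keq expr → x = 2.4172e-05; check Q = 1.718
Then remove 0.04656 M of L.
Step 3:
                    X           E           A           L
  Initial  1.1791e-05       2.548      0.0959      0.1953
  Change  -4.0986e-06 -4.0986e-06  1.2296e-05  8.1973e-06
  Equil    7.6925e-06       2.548     0.09592      0.1953
  solve Keq expr → x = 4.0986e-06; check Q = 1.718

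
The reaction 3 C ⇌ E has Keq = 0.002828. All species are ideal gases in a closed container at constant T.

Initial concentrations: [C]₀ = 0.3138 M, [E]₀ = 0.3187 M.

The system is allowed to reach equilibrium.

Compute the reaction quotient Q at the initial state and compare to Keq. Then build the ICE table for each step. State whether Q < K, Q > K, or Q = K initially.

Q₀ = 10.31; Q > K (proceeds reverse)

Q₀ = 10.31 vs Keq = 0.002828 ⇒ Q>K, reverse
Step 1:
                   C          E
  init        0.3138     0.3187
  Δ           0.9394    -0.3131
  eq           1.253   0.005566
  solve Keq expr → x = -0.3131; check Q = 0.002828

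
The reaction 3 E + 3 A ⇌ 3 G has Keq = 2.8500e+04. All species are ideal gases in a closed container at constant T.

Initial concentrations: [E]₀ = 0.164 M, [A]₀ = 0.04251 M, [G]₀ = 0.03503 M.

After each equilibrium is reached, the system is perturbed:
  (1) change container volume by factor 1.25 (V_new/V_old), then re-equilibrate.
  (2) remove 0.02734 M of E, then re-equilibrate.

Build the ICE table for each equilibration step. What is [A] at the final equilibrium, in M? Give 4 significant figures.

Q₀ = 126.9 vs Keq = 2.8500e+04 ⇒ Q<K, forward
Step 1:
                  E         A         G
  Initial     0.164   0.04251   0.03503
  Change   -0.02751  -0.02751   0.02751
  Equil      0.1365     0.015   0.06254
  solve Keq expr → x = 0.00917; check Q = 2.8500e+04
Then change container volume by factor 1.25 (V_new/V_old).
Step 2:
                  E         A         G
  Initial    0.1092     0.012   0.05003
  Change     0.0021    0.0021   -0.0021
  Equil      0.1113    0.0141   0.04793
  solve Keq expr → x = -6.9984e-04; check Q = 2.8500e+04
Then remove 0.02734 M of E.
Step 3:
                  E         A         G
  Initial   0.08395    0.0141   0.04793
  Change   0.002884  0.002884 -0.002884
  Equil     0.08684   0.01698   0.04505
  solve Keq expr → x = -9.6127e-04; check Q = 2.8500e+04

[A]_eq = 0.01698 M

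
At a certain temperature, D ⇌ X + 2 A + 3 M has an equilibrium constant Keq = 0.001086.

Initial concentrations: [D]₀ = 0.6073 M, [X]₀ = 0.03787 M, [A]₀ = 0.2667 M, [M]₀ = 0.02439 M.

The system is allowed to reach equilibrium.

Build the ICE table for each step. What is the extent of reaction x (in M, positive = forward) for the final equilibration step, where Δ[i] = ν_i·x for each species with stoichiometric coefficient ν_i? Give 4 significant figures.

x = 0.08705 M

Q₀ = 6.4354e-08 vs Keq = 0.001086 ⇒ Q<K, forward
Step 1:
                    D           X           A           M
  init         0.6073     0.03787      0.2667     0.02439
  Δ          -0.08705     0.08705      0.1741      0.2611
  eq           0.5203      0.1249      0.4408      0.2855
  solve Keq expr → x = 0.08705; check Q = 0.001086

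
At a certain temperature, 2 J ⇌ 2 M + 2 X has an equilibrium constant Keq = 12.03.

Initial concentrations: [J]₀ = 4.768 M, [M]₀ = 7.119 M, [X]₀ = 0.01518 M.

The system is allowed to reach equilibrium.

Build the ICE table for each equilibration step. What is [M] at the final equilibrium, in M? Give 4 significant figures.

Q₀ = 5.1370e-04 vs Keq = 12.03 ⇒ Q<K, forward
Step 1:
                  J         M         X
  I           4.768     7.119   0.01518
  C          -1.372     1.372     1.372
  E           3.396     8.491     1.387
  solve Keq expr → x = 0.686; check Q = 12.03

[M]_eq = 8.491 M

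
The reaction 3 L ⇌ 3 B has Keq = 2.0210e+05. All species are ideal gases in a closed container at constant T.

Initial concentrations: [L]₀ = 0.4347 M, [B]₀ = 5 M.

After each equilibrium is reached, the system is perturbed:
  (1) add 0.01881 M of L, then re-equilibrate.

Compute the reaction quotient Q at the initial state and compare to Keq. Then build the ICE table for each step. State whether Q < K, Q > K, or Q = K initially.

Q₀ = 1522 vs Keq = 2.0210e+05 ⇒ Q<K, forward
Step 1:
                    L           B
  Initial      0.4347           5
  Change      -0.3436      0.3436
  Equil       0.09106       5.344
  solve Keq expr → x = 0.1145; check Q = 2.0210e+05
Then add 0.01881 M of L.
Step 2:
                    L           B
  Initial      0.1099       5.344
  Change     -0.01849     0.01849
  Equil       0.09137       5.362
  solve Keq expr → x = 0.006165; check Q = 2.0210e+05

Q₀ = 1522; Q < K (proceeds forward)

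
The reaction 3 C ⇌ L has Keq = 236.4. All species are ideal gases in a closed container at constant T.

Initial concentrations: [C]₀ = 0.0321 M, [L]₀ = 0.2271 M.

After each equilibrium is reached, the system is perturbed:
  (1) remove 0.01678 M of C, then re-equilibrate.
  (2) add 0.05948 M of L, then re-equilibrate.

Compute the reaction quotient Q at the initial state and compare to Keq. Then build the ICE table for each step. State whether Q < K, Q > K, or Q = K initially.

Q₀ = 6866; Q > K (proceeds reverse)

Q₀ = 6866 vs Keq = 236.4 ⇒ Q>K, reverse
Step 1:
                    C           L
  I            0.0321      0.2271
  C           0.06341    -0.02114
  E           0.09551       0.206
  solve Keq expr → x = -0.02114; check Q = 236.4
Then remove 0.01678 M of C.
Step 2:
                    C           L
  I           0.07873       0.206
  C           0.01595   -0.005317
  E           0.09468      0.2006
  solve Keq expr → x = -0.005317; check Q = 236.4
Then add 0.05948 M of L.
Step 3:
                    C           L
  I           0.09468      0.2601
  C          0.008196   -0.002732
  E            0.1029      0.2574
  solve Keq expr → x = -0.002732; check Q = 236.4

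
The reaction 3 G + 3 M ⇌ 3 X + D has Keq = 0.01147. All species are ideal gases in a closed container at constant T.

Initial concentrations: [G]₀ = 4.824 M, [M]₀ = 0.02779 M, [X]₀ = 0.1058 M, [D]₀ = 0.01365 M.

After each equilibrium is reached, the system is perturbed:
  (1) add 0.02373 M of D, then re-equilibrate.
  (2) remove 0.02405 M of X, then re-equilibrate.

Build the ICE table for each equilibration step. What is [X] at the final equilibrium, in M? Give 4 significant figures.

[X]_eq = 0.08367 M

Q₀ = 0.00671 vs Keq = 0.01147 ⇒ Q<K, forward
Step 1:
                    G           M           X           D
  I             4.824     0.02779      0.1058     0.01365
  C         -0.003215   -0.003215    0.003215    0.001072
  E             4.821     0.02458       0.109     0.01472
  solve Keq expr → x = 0.001072; check Q = 0.01147
Then add 0.02373 M of D.
Step 2:
                    G           M           X           D
  I             4.821     0.02458       0.109     0.03845
  C          0.006571    0.006571   -0.006571    -0.00219
  E             4.827     0.03115      0.1024     0.03626
  solve Keq expr → x = -0.00219; check Q = 0.01147
Then remove 0.02405 M of X.
Step 3:
                    G           M           X           D
  I             4.827     0.03115     0.07839     0.03626
  C         -0.005275   -0.005275    0.005275    0.001758
  E             4.822     0.02587     0.08367     0.03802
  solve Keq expr → x = 0.001758; check Q = 0.01147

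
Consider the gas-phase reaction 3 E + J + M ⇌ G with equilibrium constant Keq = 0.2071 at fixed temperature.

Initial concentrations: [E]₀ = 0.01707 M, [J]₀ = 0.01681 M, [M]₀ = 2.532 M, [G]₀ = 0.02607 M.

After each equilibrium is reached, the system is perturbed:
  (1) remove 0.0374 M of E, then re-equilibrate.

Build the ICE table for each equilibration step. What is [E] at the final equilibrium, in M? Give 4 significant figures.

[E]_eq = 0.05787 M

Q₀ = 1.2314e+05 vs Keq = 0.2071 ⇒ Q>K, reverse
Step 1:
                    E           J           M           G
  Initial     0.01707     0.01681       2.532     0.02607
  Change      0.07815     0.02605     0.02605    -0.02605
  Equil       0.09522     0.04286       2.558  1.9604e-05
  solve Keq expr → x = -0.02605; check Q = 0.2071
Then remove 0.0374 M of E.
Step 2:
                    E           J           M           G
  Initial     0.05782     0.04286       2.558  1.9604e-05
  Change   4.5608e-05  1.5203e-05  1.5203e-05 -1.5203e-05
  Equil       0.05787     0.04288       2.558  4.4014e-06
  solve Keq expr → x = -1.5203e-05; check Q = 0.2071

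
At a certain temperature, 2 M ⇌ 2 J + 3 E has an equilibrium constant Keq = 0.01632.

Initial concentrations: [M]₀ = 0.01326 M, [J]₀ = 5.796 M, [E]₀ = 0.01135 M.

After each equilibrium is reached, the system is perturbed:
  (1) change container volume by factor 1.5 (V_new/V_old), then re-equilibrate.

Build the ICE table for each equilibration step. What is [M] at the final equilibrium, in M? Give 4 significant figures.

[M]_eq = 0.01057 M

Q₀ = 0.2794 vs Keq = 0.01632 ⇒ Q>K, reverse
Step 1:
                    M           J           E
  Initial     0.01326       5.796     0.01135
  Change     0.004057   -0.004057   -0.006086
  Equil       0.01732       5.792    0.005264
  solve Keq expr → x = -0.002029; check Q = 0.01632
Then change container volume by factor 1.5 (V_new/V_old).
Step 2:
                    M           J           E
  Initial     0.01154       3.861     0.00351
  Change  -9.6987e-04  9.6987e-04    0.001455
  Equil       0.01057       3.862    0.004964
  solve Keq expr → x = 4.8494e-04; check Q = 0.01632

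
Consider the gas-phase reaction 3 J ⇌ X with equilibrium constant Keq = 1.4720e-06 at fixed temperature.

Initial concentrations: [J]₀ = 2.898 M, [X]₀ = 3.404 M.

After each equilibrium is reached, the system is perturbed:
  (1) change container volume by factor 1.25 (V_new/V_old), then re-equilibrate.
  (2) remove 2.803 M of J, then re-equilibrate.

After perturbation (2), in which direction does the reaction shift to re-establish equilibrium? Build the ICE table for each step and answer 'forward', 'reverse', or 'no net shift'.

Direction: reverse

Q₀ = 0.1399 vs Keq = 1.4720e-06 ⇒ Q>K, reverse
Step 1:
                   J          X
  I            2.898      3.404
  C             10.2     -3.401
  E             13.1   0.003309
  solve Keq expr → x = -3.401; check Q = 1.4720e-06
Then change container volume by factor 1.25 (V_new/V_old).
Step 2:
                   J          X
  I            10.48   0.002647
  C         0.002855 -9.5168e-04
  E            10.48   0.001696
  solve Keq expr → x = -9.5168e-04; check Q = 1.4720e-06
Then remove 2.803 M of J.
Step 3:
                   J          X
  I             7.68   0.001696
  C         0.003084  -0.001028
  E            7.683 6.6757e-04
  solve Keq expr → x = -0.001028; check Q = 1.4720e-06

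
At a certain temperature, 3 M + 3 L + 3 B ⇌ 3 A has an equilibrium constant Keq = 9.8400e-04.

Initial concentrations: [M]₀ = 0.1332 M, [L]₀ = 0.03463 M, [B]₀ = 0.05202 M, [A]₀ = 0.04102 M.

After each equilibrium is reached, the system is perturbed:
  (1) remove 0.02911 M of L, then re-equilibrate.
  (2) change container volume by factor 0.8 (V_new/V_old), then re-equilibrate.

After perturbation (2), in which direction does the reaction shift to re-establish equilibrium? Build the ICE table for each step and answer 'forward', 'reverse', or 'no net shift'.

Q₀ = 4.9958e+06 vs Keq = 9.8400e-04 ⇒ Q>K, reverse
Step 1:
                   M          L          B          A
  Initial     0.1332    0.03463    0.05202    0.04102
  Change      0.0409     0.0409     0.0409    -0.0409
  Equil       0.1741    0.07553    0.09292 1.2153e-04
  solve Keq expr → x = -0.01363; check Q = 9.8400e-04
Then remove 0.02911 M of L.
Step 2:
                   M          L          B          A
  Initial     0.1741    0.04642    0.09292 1.2153e-04
  Change  4.6706e-05 4.6706e-05 4.6706e-05 -4.6706e-05
  Equil       0.1741    0.04647    0.09297 7.4821e-05
  solve Keq expr → x = -1.5569e-05; check Q = 9.8400e-04
Then change container volume by factor 0.8 (V_new/V_old).
Step 3:
                   M          L          B          A
  Initial     0.2177    0.05808     0.1162 9.3526e-05
  Change  -5.2376e-05 -5.2376e-05 -5.2376e-05 5.2376e-05
  Equil       0.2176    0.05803     0.1162 1.4590e-04
  solve Keq expr → x = 1.7459e-05; check Q = 9.8400e-04

Direction: forward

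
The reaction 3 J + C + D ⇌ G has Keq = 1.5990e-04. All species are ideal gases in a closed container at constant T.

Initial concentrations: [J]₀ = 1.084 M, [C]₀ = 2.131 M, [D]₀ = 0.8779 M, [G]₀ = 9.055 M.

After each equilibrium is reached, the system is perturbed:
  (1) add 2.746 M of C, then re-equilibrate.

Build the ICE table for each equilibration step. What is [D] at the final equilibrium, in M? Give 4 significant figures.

[D]_eq = 4.011 M

Q₀ = 3.8 vs Keq = 1.5990e-04 ⇒ Q>K, reverse
Step 1:
                   J          C          D          G
  I            1.084      2.131     0.8779      9.055
  C            10.29      3.429      3.429     -3.429
  E            11.37       5.56      4.306      5.626
  solve Keq expr → x = -3.429; check Q = 1.5990e-04
Then add 2.746 M of C.
Step 2:
                   J          C          D          G
  I            11.37      8.306      4.306      5.626
  C          -0.8852    -0.2951    -0.2951     0.2951
  E            10.48       8.01      4.011      5.922
  solve Keq expr → x = 0.2951; check Q = 1.5990e-04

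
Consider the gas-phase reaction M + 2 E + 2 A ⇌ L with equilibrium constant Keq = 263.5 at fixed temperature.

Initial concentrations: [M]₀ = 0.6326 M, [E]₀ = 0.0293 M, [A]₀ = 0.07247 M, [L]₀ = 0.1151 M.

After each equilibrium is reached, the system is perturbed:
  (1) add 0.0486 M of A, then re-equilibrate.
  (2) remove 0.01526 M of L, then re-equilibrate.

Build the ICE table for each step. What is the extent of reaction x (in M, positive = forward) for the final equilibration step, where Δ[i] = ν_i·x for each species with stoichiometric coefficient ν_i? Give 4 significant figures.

Q₀ = 4.0355e+04 vs Keq = 263.5 ⇒ Q>K, reverse
Step 1:
                    M           E           A           L
  Initial      0.6326      0.0293     0.07247      0.1151
  Change       0.0456      0.0912      0.0912     -0.0456
  Equil        0.6782      0.1205      0.1637      0.0695
  solve Keq expr → x = -0.0456; check Q = 263.5
Then add 0.0486 M of A.
Step 2:
                    M           E           A           L
  Initial      0.6782      0.1205      0.2123      0.0695
  Change    -0.007417    -0.01483    -0.01483    0.007417
  Equil        0.6708      0.1057      0.1974     0.07692
  solve Keq expr → x = 0.007417; check Q = 263.5
Then remove 0.01526 M of L.
Step 3:
                    M           E           A           L
  Initial      0.6708      0.1057      0.1974     0.06166
  Change    -0.002878   -0.005756   -0.005756    0.002878
  Equil        0.6679     0.09991      0.1917     0.06454
  solve Keq expr → x = 0.002878; check Q = 263.5

x = 0.002878 M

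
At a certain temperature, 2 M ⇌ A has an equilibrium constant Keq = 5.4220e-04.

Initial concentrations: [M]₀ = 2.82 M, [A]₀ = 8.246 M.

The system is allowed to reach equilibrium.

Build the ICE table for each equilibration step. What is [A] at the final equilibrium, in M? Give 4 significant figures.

Q₀ = 1.037 vs Keq = 5.4220e-04 ⇒ Q>K, reverse
Step 1:
                  M         A
  Initial      2.82     8.246
  Change       16.1    -8.052
  Equil       18.92    0.1942
  solve Keq expr → x = -8.052; check Q = 5.4220e-04

[A]_eq = 0.1942 M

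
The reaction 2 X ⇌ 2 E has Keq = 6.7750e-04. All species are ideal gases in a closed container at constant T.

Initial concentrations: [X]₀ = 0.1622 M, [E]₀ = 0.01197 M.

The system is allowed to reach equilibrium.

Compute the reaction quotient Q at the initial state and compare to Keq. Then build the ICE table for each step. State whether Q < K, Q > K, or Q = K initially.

Q₀ = 0.005446 vs Keq = 6.7750e-04 ⇒ Q>K, reverse
Step 1:
                  X         E
  I          0.1622   0.01197
  C        0.007552 -0.007552
  E          0.1698  0.004418
  solve Keq expr → x = -0.003776; check Q = 6.7750e-04

Q₀ = 0.005446; Q > K (proceeds reverse)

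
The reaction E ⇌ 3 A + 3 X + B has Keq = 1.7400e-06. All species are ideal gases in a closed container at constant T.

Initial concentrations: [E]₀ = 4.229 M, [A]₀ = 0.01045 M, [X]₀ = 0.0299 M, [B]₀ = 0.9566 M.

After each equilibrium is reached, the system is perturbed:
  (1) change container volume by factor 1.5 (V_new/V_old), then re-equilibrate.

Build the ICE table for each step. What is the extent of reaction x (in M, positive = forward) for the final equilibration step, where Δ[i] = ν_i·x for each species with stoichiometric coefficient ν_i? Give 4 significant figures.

Q₀ = 6.9001e-12 vs Keq = 1.7400e-06 ⇒ Q<K, forward
Step 1:
                    E           A           X           B
  Initial       4.229     0.01045      0.0299      0.9566
  Change     -0.03983      0.1195      0.1195     0.03983
  Equil         4.189      0.1299      0.1494      0.9964
  solve Keq expr → x = 0.03983; check Q = 1.7400e-06
Then change container volume by factor 1.5 (V_new/V_old).
Step 2:
                    E           A           X           B
  Initial       2.793     0.08663     0.09959      0.6643
  Change     -0.01524     0.04572     0.04572     0.01524
  Equil         2.778      0.1323      0.1453      0.6795
  solve Keq expr → x = 0.01524; check Q = 1.7400e-06

x = 0.01524 M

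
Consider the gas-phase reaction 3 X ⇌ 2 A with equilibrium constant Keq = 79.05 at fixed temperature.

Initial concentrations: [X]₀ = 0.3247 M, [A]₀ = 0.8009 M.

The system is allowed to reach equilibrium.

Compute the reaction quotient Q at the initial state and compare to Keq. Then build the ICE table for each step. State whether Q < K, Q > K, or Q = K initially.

Q₀ = 18.74; Q < K (proceeds forward)

Q₀ = 18.74 vs Keq = 79.05 ⇒ Q<K, forward
Step 1:
                    X           A
  Initial      0.3247      0.8009
  Change      -0.1115     0.07433
  Equil        0.2132      0.8752
  solve Keq expr → x = 0.03717; check Q = 79.05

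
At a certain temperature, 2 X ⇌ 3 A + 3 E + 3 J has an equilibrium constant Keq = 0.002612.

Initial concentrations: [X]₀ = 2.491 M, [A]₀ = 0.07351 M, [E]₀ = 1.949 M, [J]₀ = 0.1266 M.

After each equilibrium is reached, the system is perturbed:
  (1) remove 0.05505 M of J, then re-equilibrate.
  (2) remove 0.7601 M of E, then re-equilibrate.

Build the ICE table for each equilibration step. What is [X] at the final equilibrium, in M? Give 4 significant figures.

Q₀ = 9.6168e-07 vs Keq = 0.002612 ⇒ Q<K, forward
Step 1:
                  X         A         E         J
  Initial     2.491   0.07351     1.949    0.1266
  Change    -0.1561    0.2342    0.2342    0.2342
  Equil       2.335    0.3077     2.183    0.3608
  solve Keq expr → x = 0.07807; check Q = 0.002612
Then remove 0.05505 M of J.
Step 2:
                  X         A         E         J
  Initial     2.335    0.3077     2.183    0.3057
  Change   -0.01594   0.02391   0.02391   0.02391
  Equil       2.319    0.3316     2.207    0.3297
  solve Keq expr → x = 0.007969; check Q = 0.002612
Then remove 0.7601 M of E.
Step 3:
                  X         A         E         J
  Initial     2.319    0.3316     1.447    0.3297
  Change   -0.04409   0.06614   0.06614   0.06614
  Equil       2.275    0.3978     1.513    0.3958
  solve Keq expr → x = 0.02205; check Q = 0.002612

[X]_eq = 2.275 M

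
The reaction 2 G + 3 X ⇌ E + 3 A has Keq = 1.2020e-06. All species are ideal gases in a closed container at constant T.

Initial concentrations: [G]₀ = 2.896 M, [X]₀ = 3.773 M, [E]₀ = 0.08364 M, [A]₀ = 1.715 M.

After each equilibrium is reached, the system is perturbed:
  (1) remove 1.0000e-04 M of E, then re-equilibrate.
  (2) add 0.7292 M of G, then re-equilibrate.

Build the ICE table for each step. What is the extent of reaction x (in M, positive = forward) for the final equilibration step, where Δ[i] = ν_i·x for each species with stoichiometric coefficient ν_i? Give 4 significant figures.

Q₀ = 9.3659e-04 vs Keq = 1.2020e-06 ⇒ Q>K, reverse
Step 1:
                    G           X           E           A
  I             2.896       3.773     0.08364       1.715
  C            0.1668      0.2502    -0.08341     -0.2502
  E             3.063       4.023  2.3364e-04       1.465
  solve Keq expr → x = -0.08341; check Q = 1.2020e-06
Then remove 1.0000e-04 M of E.
Step 2:
                    G           X           E           A
  I             3.063       4.023  1.3364e-04       1.465
  C       -1.9955e-04 -2.9932e-04  9.9774e-05  2.9932e-04
  E             3.063       4.023  2.3341e-04       1.465
  solve Keq expr → x = 9.9774e-05; check Q = 1.2020e-06
Then add 0.7292 M of G.
Step 3:
                    G           X           E           A
  I             3.792       4.023  2.3341e-04       1.465
  C       -2.4793e-04 -3.7190e-04  1.2397e-04  3.7190e-04
  E             3.792       4.023  3.5738e-04       1.465
  solve Keq expr → x = 1.2397e-04; check Q = 1.2020e-06

x = 1.2397e-04 M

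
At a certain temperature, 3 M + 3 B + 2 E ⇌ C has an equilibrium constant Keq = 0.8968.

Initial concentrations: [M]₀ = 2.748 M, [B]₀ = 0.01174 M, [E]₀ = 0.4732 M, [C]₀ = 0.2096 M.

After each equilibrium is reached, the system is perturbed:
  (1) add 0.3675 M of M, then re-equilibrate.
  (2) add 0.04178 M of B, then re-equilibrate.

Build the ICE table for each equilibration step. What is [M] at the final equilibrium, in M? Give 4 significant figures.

Q₀ = 2.7877e+04 vs Keq = 0.8968 ⇒ Q>K, reverse
Step 1:
                   M          B          E          C
  Initial      2.748    0.01174     0.4732     0.2096
  Change      0.2307     0.2307     0.1538   -0.07689
  Equil        2.979     0.2424      0.627     0.1327
  solve Keq expr → x = -0.07689; check Q = 0.8968
Then add 0.3675 M of M.
Step 2:
                   M          B          E          C
  Initial      3.346     0.2424      0.627     0.1327
  Change    -0.01898   -0.01898   -0.01265   0.006327
  Equil        3.327     0.2234     0.6143      0.139
  solve Keq expr → x = 0.006327; check Q = 0.8968
Then add 0.04178 M of B.
Step 3:
                   M          B          E          C
  Initial      3.327     0.2652     0.6143      0.139
  Change    -0.02952   -0.02952   -0.01968    0.00984
  Equil        3.298     0.2357     0.5946     0.1489
  solve Keq expr → x = 0.00984; check Q = 0.8968

[M]_eq = 3.298 M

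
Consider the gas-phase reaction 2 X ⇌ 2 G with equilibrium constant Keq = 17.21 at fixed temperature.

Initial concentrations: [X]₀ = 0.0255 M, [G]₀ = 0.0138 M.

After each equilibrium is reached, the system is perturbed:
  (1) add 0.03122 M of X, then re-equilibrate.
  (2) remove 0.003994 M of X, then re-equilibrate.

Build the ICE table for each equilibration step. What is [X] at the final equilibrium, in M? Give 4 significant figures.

[X]_eq = 0.01292 M

Q₀ = 0.2929 vs Keq = 17.21 ⇒ Q<K, forward
Step 1:
                  X         G
  init       0.0255    0.0138
  Δ        -0.01787   0.01787
  eq       0.007633   0.03167
  solve Keq expr → x = 0.008933; check Q = 17.21
Then add 0.03122 M of X.
Step 2:
                  X         G
  init      0.03885   0.03167
  Δ        -0.02516   0.02516
  eq         0.0137   0.05682
  solve Keq expr → x = 0.01258; check Q = 17.21
Then remove 0.003994 M of X.
Step 3:
                  X         G
  init     0.009703   0.05682
  Δ        0.003218 -0.003218
  eq        0.01292    0.0536
  solve Keq expr → x = -0.001609; check Q = 17.21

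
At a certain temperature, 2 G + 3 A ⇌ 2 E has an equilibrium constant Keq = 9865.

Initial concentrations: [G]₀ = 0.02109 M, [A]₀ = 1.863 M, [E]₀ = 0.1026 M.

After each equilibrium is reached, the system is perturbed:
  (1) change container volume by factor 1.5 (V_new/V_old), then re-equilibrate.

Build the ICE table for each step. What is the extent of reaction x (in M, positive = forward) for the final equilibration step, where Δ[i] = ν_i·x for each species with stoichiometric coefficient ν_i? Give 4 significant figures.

x = -1.3837e-04 M

Q₀ = 3.66 vs Keq = 9865 ⇒ Q<K, forward
Step 1:
                  G         A         E
  I         0.02109     1.863    0.1026
  C        -0.02059  -0.03088   0.02059
  E       5.0015e-04     1.832    0.1232
  solve Keq expr → x = 0.01029; check Q = 9865
Then change container volume by factor 1.5 (V_new/V_old).
Step 2:
                  G         A         E
  I       3.3343e-04     1.221   0.08213
  C       2.7675e-04 4.1512e-04 -2.7675e-04
  E       6.1018e-04     1.222   0.08185
  solve Keq expr → x = -1.3837e-04; check Q = 9865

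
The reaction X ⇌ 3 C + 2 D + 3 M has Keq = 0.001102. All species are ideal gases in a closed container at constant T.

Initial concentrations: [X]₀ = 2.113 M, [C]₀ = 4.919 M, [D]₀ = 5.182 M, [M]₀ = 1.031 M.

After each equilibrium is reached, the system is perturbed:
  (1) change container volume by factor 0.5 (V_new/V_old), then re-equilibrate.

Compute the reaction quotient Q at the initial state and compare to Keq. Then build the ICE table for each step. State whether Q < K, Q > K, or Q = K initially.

Q₀ = 1658; Q > K (proceeds reverse)

Q₀ = 1658 vs Keq = 0.001102 ⇒ Q>K, reverse
Step 1:
                  X         C         D         M
  I           2.113     4.919     5.182     1.031
  C          0.3393    -1.018   -0.6786    -1.018
  E           2.452     3.901     4.503   0.01309
  solve Keq expr → x = -0.3393; check Q = 0.001102
Then change container volume by factor 0.5 (V_new/V_old).
Step 2:
                  X         C         D         M
  I           4.905     7.802     9.007   0.02619
  C        0.006989  -0.02097  -0.01398  -0.02097
  E           4.912     7.781     8.993  0.005218
  solve Keq expr → x = -0.006989; check Q = 0.001102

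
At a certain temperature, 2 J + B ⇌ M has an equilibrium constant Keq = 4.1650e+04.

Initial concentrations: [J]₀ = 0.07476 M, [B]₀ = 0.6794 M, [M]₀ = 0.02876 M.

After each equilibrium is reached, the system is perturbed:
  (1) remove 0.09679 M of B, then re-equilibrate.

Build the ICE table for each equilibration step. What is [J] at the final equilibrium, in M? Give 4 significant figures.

[J]_eq = 0.001694 M

Q₀ = 7.574 vs Keq = 4.1650e+04 ⇒ Q<K, forward
Step 1:
                   J          B          M
  I          0.07476     0.6794    0.02876
  C          -0.0732    -0.0366     0.0366
  E         0.001562     0.6428    0.06536
  solve Keq expr → x = 0.0366; check Q = 4.1650e+04
Then remove 0.09679 M of B.
Step 2:
                   J          B          M
  I         0.001562      0.546    0.06536
  C       1.3188e-04 6.5941e-05 -6.5941e-05
  E         0.001694     0.5461    0.06529
  solve Keq expr → x = -6.5941e-05; check Q = 4.1650e+04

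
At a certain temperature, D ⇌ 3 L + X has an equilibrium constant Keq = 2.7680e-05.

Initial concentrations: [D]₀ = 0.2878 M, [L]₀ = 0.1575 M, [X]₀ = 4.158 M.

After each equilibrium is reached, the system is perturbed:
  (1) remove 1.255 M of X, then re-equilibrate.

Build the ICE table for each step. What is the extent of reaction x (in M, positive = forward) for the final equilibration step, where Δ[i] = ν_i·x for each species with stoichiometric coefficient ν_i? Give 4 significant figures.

x = 5.6202e-04 M

Q₀ = 0.05645 vs Keq = 2.7680e-05 ⇒ Q>K, reverse
Step 1:
                   D          L          X
  Initial     0.2878     0.1575      4.158
  Change     0.04812    -0.1444   -0.04812
  Equil       0.3359    0.01313       4.11
  solve Keq expr → x = -0.04812; check Q = 2.7680e-05
Then remove 1.255 M of X.
Step 2:
                   D          L          X
  Initial     0.3359    0.01313      2.855
  Change  -5.6202e-04   0.001686 5.6202e-04
  Equil       0.3354    0.01481      2.855
  solve Keq expr → x = 5.6202e-04; check Q = 2.7680e-05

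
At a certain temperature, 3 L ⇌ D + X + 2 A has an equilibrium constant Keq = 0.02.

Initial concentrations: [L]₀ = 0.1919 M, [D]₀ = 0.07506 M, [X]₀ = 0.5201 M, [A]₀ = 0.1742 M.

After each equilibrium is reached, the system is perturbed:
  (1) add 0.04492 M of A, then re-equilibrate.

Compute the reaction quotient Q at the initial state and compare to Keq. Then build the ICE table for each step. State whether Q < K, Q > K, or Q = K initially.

Q₀ = 0.1676 vs Keq = 0.02 ⇒ Q>K, reverse
Step 1:
                  L         D         X         A
  init       0.1919   0.07506    0.5201    0.1742
  Δ         0.07518  -0.02506  -0.02506  -0.05012
  eq         0.2671      0.05     0.495    0.1241
  solve Keq expr → x = -0.02506; check Q = 0.02
Then add 0.04492 M of A.
Step 2:
                  L         D         X         A
  init       0.2671      0.05     0.495     0.169
  Δ         0.02292 -0.007641 -0.007641  -0.01528
  eq           0.29   0.04236    0.4874    0.1537
  solve Keq expr → x = -0.007641; check Q = 0.02

Q₀ = 0.1676; Q > K (proceeds reverse)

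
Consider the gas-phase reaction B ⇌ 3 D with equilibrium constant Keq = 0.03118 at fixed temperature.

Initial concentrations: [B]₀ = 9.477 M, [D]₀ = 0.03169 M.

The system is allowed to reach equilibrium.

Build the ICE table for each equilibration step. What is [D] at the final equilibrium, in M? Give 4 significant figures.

Q₀ = 3.3581e-06 vs Keq = 0.03118 ⇒ Q<K, forward
Step 1:
                    B           D
  Initial       9.477     0.03169
  Change      -0.2098      0.6294
  Equil         9.267      0.6611
  solve Keq expr → x = 0.2098; check Q = 0.03118

[D]_eq = 0.6611 M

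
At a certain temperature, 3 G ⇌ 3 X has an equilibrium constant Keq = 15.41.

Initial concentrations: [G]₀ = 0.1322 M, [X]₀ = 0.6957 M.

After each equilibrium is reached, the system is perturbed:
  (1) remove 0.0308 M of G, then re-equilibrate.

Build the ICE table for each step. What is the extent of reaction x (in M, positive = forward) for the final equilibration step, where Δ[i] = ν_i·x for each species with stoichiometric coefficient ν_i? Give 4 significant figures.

Q₀ = 145.7 vs Keq = 15.41 ⇒ Q>K, reverse
Step 1:
                  G         X
  init       0.1322    0.6957
  Δ          0.1051   -0.1051
  eq         0.2373    0.5906
  solve Keq expr → x = -0.03504; check Q = 15.41
Then remove 0.0308 M of G.
Step 2:
                  G         X
  init       0.2065    0.5906
  Δ         0.02197  -0.02197
  eq         0.2285    0.5686
  solve Keq expr → x = -0.007324; check Q = 15.41

x = -0.007324 M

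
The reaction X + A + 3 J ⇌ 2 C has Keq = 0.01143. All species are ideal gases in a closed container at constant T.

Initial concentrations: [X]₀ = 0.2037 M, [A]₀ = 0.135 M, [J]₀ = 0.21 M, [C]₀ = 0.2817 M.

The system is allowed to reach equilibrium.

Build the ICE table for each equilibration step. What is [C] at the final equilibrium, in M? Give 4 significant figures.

Q₀ = 311.6 vs Keq = 0.01143 ⇒ Q>K, reverse
Step 1:
                   X          A          J          C
  init        0.2037      0.135       0.21     0.2817
  Δ           0.1332     0.1332     0.3996    -0.2664
  eq          0.3369     0.2682     0.6096     0.0153
  solve Keq expr → x = -0.1332; check Q = 0.01143

[C]_eq = 0.0153 M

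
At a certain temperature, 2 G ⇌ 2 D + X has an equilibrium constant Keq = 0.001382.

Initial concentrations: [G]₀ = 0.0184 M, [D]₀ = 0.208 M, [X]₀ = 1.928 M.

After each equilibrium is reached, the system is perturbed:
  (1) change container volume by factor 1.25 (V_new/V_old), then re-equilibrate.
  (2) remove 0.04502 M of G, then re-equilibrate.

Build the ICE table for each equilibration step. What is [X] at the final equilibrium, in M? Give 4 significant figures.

[X]_eq = 1.461 M

Q₀ = 246.4 vs Keq = 0.001382 ⇒ Q>K, reverse
Step 1:
                   G          D          X
  I           0.0184      0.208      1.928
  C           0.2019    -0.2019     -0.101
  E           0.2203    0.00606      1.827
  solve Keq expr → x = -0.101; check Q = 0.001382
Then change container volume by factor 1.25 (V_new/V_old).
Step 2:
                   G          D          X
  I           0.1763   0.004848      1.462
  C       -5.5466e-04 5.5466e-04 2.7733e-04
  E           0.1757   0.005403      1.462
  solve Keq expr → x = 2.7733e-04; check Q = 0.001382
Then remove 0.04502 M of G.
Step 3:
                   G          D          X
  I           0.1307   0.005403      1.462
  C         0.001342  -0.001342 -6.7101e-04
  E            0.132   0.004061      1.461
  solve Keq expr → x = -6.7101e-04; check Q = 0.001382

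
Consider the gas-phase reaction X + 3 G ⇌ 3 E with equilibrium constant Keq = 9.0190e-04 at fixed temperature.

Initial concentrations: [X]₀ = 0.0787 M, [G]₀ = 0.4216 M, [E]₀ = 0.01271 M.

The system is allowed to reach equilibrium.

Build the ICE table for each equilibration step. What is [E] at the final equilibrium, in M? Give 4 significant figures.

Q₀ = 3.4814e-04 vs Keq = 9.0190e-04 ⇒ Q<K, forward
Step 1:
                    X           G           E
  I            0.0787      0.4216     0.01271
  C         -0.001484   -0.004452    0.004452
  E           0.07722      0.4171     0.01716
  solve Keq expr → x = 0.001484; check Q = 9.0190e-04

[E]_eq = 0.01716 M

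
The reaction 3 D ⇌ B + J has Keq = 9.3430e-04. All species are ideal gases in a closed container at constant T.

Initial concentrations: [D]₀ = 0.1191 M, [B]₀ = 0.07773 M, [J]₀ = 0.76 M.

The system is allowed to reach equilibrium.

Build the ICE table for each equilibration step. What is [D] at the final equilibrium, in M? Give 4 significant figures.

Q₀ = 34.97 vs Keq = 9.3430e-04 ⇒ Q>K, reverse
Step 1:
                  D         B         J
  init       0.1191   0.07773      0.76
  Δ           0.233  -0.07767  -0.07767
  eq         0.3521 5.9776e-05    0.6823
  solve Keq expr → x = -0.07767; check Q = 9.3430e-04

[D]_eq = 0.3521 M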